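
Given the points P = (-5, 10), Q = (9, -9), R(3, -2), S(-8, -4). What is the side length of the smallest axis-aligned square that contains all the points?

19

The bounding box has width 17 and height 19.
An axis-aligned square enclosing the set must have side ≥ max(width, height).
So the minimum side is max(17, 19) = 19.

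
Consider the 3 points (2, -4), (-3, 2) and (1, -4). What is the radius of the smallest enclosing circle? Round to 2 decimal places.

3.91

Call the three points A, B, C in the order given.
Side lengths²: AB² = 61, AC² = 1, BC² = 52.
Since AB² = 61 ≥ 52 + 1 = 53, the angle opposite AB is not acute, so the smallest enclosing circle has AB as diameter.
Centre = midpoint of AB = (-0.5, -1), r² = 61/4 = 15.25.
r = √(15.25) ≈ 3.91.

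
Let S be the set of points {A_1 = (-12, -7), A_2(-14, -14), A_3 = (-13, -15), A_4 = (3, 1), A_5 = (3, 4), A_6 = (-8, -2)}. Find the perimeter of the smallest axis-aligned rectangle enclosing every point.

72

Width = max x − min x = 3 − (-14) = 17.
Height = max y − min y = 4 − (-15) = 19.
Perimeter = 2(17 + 19) = 72.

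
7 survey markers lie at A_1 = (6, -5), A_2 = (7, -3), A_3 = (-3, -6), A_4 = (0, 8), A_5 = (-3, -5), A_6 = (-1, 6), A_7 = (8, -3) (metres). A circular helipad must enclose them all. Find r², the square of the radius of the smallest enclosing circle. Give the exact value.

98605/1682

The minimum enclosing circle is determined by three boundary points: A_3, A_4, A_7.
Their circumcentre is (67/58, 25/58) with r² = 98605/1682.
The farthest remaining point A_1 is at distance² 89093/1682 ≤ 98605/1682.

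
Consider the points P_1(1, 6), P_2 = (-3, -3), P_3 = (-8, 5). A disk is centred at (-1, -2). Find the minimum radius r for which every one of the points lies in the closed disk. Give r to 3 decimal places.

The required radius is the distance from (-1, -2) to the farthest point.
Squared distances: 68, 5, 98.
Maximum is 98, attained at P_3.
r = √98 ≈ 9.899.

9.899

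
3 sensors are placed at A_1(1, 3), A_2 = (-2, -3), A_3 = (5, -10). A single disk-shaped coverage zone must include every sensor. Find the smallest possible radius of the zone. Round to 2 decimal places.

6.80

Side lengths²: A_1A_2² = 45, A_1A_3² = 185, A_2A_3² = 98.
Since A_1A_3² = 185 ≥ 98 + 45 = 143, the angle opposite A_1A_3 is not acute, so the smallest enclosing circle has A_1A_3 as diameter.
Centre = midpoint of A_1A_3 = (3, -3.5), r² = 185/4 = 46.25.
r = √(46.25) ≈ 6.80.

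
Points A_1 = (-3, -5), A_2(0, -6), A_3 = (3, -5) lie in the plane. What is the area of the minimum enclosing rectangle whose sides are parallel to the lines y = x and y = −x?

In coordinates u = x + y, v = x − y the rectangle is axis-aligned; the map (x,y)→(u,v) scales areas by 2.
u-values: -8, -6, -2; range = -2 − (-8) = 6.
v-values: 2, 6, 8; range = 8 − 2 = 6.
Area = (6 × 6) / 2 = 18.

18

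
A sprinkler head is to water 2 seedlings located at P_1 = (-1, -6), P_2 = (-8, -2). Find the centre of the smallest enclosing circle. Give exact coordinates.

The smallest circle enclosing two points has them as diameter endpoints.
Centre = midpoint = (-4.5, -4); r² = |P_1P_2|²/4 = 65/4 = 16.25.
Centre = (-4.5, -4).

(-4.5, -4)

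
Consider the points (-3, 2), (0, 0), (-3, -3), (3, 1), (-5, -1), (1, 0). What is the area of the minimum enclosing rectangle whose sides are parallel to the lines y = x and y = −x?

In coordinates u = x + y, v = x − y the rectangle is axis-aligned; the map (x,y)→(u,v) scales areas by 2.
u-values: -1, 0, -6, 4, -6, 1; range = 4 − (-6) = 10.
v-values: -5, 0, 0, 2, -4, 1; range = 2 − (-5) = 7.
Area = (10 × 7) / 2 = 35.

35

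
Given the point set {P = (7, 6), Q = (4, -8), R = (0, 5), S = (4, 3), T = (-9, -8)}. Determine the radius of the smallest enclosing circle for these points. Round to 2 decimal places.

The minimum enclosing circle of a finite set is fixed by two of the points (as a diameter) or three (as a circumcircle).
The farthest pair is P–T with squared distance 452. The circle on this segment as diameter has centre (-1, -1) and r² = 452/4 = 113.
Check Q: distance² to centre = 74 ≤ 113, so it lies inside.
All remaining points lie in this disk, and no smaller disk contains both endpoints, so this is the minimum enclosing circle.
r = √113 ≈ 10.63.

10.63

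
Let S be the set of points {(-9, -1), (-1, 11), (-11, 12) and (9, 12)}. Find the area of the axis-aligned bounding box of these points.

x ranges over [-11, 9], width 20.
y ranges over [-1, 12], height 13.
Area = 20 × 13 = 260.

260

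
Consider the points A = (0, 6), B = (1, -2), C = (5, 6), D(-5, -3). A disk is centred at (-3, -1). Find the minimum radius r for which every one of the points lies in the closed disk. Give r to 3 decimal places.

10.630

The required radius is the distance from (-3, -1) to the farthest point.
Squared distances: 58, 17, 113, 8.
Maximum is 113, attained at C.
r = √113 ≈ 10.630.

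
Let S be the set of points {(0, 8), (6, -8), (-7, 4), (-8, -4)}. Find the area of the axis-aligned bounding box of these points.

224

x ranges over [-8, 6], width 14.
y ranges over [-8, 8], height 16.
Area = 14 × 16 = 224.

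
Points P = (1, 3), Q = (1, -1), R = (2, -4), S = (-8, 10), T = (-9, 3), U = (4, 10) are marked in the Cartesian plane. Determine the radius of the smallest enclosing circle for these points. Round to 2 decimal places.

8.69

By Welzl's lemma the MEC is supported by two points (diametrically opposite) or three points (on a circumcircle).
The minimum enclosing circle is determined by three boundary points: R, S, U.
Their circumcentre is (-2, 26/7) with r² = 3700/49.
The farthest remaining point T is at distance² 2426/49 ≤ 3700/49.
r = √(3700/49) ≈ 8.69.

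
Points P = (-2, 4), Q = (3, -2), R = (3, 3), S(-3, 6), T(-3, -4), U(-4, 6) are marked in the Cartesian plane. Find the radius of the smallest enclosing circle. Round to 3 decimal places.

A smallest enclosing disk is always determined by at most three of the input points on its boundary.
The minimum enclosing circle is determined by three boundary points: Q, T, U.
Their circumcentre is (-87/62, 75/62) with r² = 57065/1922.
The farthest remaining point S is at distance² 49005/1922 ≤ 57065/1922.
r = √(57065/1922) ≈ 5.449.

5.449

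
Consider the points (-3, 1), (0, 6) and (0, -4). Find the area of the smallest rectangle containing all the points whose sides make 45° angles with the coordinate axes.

In coordinates u = x + y, v = x − y the rectangle is axis-aligned; the map (x,y)→(u,v) scales areas by 2.
u-values: -2, 6, -4; range = 6 − (-4) = 10.
v-values: -4, -6, 4; range = 4 − (-6) = 10.
Area = (10 × 10) / 2 = 50.

50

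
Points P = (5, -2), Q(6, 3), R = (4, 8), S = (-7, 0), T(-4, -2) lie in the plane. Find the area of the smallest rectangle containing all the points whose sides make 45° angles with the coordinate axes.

133

In coordinates u = x + y, v = x − y the rectangle is axis-aligned; the map (x,y)→(u,v) scales areas by 2.
u-values: 3, 9, 12, -7, -6; range = 12 − (-7) = 19.
v-values: 7, 3, -4, -7, -2; range = 7 − (-7) = 14.
Area = (19 × 14) / 2 = 133.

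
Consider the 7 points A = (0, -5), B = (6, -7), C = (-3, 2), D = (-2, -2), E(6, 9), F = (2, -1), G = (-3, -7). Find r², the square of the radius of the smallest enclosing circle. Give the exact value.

84.25

The minimum enclosing circle of a finite set is fixed by two of the points (as a diameter) or three (as a circumcircle).
The farthest pair is E–G with squared distance 337. The circle on this segment as diameter has centre (1.5, 1) and r² = 337/4 = 84.25.
Check A: distance² to centre = 38.25 ≤ 84.25, so it lies inside.
All remaining points lie in this disk, and no smaller disk contains both endpoints, so this is the minimum enclosing circle.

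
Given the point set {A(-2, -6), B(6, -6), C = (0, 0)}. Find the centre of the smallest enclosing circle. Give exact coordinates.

Side lengths²: AB² = 64, AC² = 40, BC² = 72.
Since BC² = 72 < 64 + 40 = 104, the triangle is acute, so the smallest enclosing circle is the circumcircle.
Circumcentre = (2, -4), r² = 20.
Centre = (2, -4).

(2, -4)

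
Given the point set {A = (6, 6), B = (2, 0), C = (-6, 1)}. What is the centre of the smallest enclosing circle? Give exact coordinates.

(0, 3.5)

Side lengths²: AB² = 52, AC² = 169, BC² = 65.
Since AC² = 169 ≥ 65 + 52 = 117, the angle opposite AC is not acute, so the smallest enclosing circle has AC as diameter.
Centre = midpoint of AC = (0, 3.5), r² = 169/4 = 42.25.
Centre = (0, 3.5).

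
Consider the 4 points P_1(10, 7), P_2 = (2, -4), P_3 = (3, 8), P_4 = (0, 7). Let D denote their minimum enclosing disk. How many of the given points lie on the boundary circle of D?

3

By Welzl's lemma the MEC is supported by two points (diametrically opposite) or three points (on a circumcircle).
The minimum enclosing circle is determined by three boundary points: P_1, P_2, P_4.
Their circumcentre is (5, 49/22) with r² = 23125/484.
The farthest remaining point P_3 is at distance² 18065/484 ≤ 23125/484.
The points at distance exactly r from the centre are P_1, P_2, P_4 — 3 points.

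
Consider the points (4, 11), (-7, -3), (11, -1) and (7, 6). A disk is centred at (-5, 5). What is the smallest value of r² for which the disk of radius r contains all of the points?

292

The required radius is the distance from (-5, 5) to the farthest point.
Squared distances: 117, 68, 292, 145.
Maximum is 292, attained at (11, -1).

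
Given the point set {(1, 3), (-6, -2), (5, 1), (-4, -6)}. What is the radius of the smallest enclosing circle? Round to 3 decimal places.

5.814

The minimum enclosing circle is determined by three boundary points: (-6, -2), (5, 1), (-4, -6).
Their circumcentre is (-0.2, -1.6) with r² = 33.8.
The farthest remaining point (1, 3) is at distance² 22.6 ≤ 33.8.
r = √(33.8) ≈ 5.814.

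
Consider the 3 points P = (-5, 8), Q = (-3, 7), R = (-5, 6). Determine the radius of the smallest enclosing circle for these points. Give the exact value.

1.25

Side lengths²: PQ² = 5, PR² = 4, QR² = 5.
Since QR² = 5 < 5 + 4 = 9, the triangle is acute, so the smallest enclosing circle is the circumcircle.
Circumcentre = (-4.25, 7), r² = 1.5625.
r = √(1.5625) = 1.25.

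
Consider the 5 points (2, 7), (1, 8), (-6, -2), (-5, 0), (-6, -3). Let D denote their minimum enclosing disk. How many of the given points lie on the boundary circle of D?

2

A smallest enclosing disk is always determined by at most three of the input points on its boundary.
The farthest pair is (1, 8)–(-6, -3) with squared distance 170. The circle on this segment as diameter has centre (-2.5, 2.5) and r² = 170/4 = 42.5.
Check (2, 7): distance² to centre = 40.5 ≤ 42.5, so it lies inside.
All remaining points lie in this disk, and no smaller disk contains both endpoints, so this is the minimum enclosing circle.
The points at distance exactly r from the centre are (1, 8), (-6, -3) — 2 points.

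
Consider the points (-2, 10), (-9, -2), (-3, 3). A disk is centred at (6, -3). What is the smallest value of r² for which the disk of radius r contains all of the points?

The required radius is the distance from (6, -3) to the farthest point.
Squared distances: 233, 226, 117.
Maximum is 233, attained at (-2, 10).

233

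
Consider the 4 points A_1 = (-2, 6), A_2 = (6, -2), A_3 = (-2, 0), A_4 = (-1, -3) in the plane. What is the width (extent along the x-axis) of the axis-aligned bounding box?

8

max x = 6, min x = -2, so width = 8.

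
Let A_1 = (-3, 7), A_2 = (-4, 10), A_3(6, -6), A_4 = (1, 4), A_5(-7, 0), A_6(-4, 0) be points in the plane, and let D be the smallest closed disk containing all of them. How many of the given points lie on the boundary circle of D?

A smallest enclosing disk is always determined by at most three of the input points on its boundary.
The farthest pair is A_2–A_3 with squared distance 356. The circle on this segment as diameter has centre (1, 2) and r² = 356/4 = 89.
Check A_1: distance² to centre = 41 ≤ 89, so it lies inside.
All remaining points lie in this disk, and no smaller disk contains both endpoints, so this is the minimum enclosing circle.
The points at distance exactly r from the centre are A_2, A_3 — 2 points.

2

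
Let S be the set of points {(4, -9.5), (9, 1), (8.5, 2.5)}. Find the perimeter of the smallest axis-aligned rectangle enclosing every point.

Width = max x − min x = 9 − 4 = 5.
Height = max y − min y = 2.5 − (-9.5) = 12.
Perimeter = 2(5 + 12) = 34.

34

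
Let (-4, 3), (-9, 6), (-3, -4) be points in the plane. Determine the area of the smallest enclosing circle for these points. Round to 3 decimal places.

Call the three points A, B, C in the order given.
Side lengths²: AB² = 34, AC² = 50, BC² = 136.
Since BC² = 136 ≥ 50 + 34 = 84, the angle opposite BC is not acute, so the smallest enclosing circle has BC as diameter.
Centre = midpoint of BC = (-6, 1), r² = 136/4 = 34.
Area = π·r² = π·34 ≈ 106.814.

106.814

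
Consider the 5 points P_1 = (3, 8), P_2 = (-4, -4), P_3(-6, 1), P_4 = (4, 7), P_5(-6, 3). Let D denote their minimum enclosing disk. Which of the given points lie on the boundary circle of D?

The minimum enclosing circle of a finite set is fixed by two of the points (as a diameter) or three (as a circumcircle).
The farthest pair is P_1–P_2 with squared distance 193. The circle on this segment as diameter has centre (-0.5, 2) and r² = 193/4 = 48.25.
Check P_3: distance² to centre = 31.25 ≤ 48.25, so it lies inside.
All remaining points lie in this disk, and no smaller disk contains both endpoints, so this is the minimum enclosing circle.
The points at distance exactly r from the centre are P_1, P_2 — 2 points.

P_1, P_2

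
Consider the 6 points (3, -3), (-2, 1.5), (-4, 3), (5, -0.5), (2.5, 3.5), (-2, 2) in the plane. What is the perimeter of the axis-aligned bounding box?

Width = max x − min x = 5 − (-4) = 9.
Height = max y − min y = 3.5 − (-3) = 6.5.
Perimeter = 2(9 + 6.5) = 31.

31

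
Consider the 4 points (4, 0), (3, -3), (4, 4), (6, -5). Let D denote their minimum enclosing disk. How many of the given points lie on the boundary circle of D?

2

By Welzl's lemma the MEC is supported by two points (diametrically opposite) or three points (on a circumcircle).
The farthest pair is (4, 4)–(6, -5) with squared distance 85. The circle on this segment as diameter has centre (5, -0.5) and r² = 85/4 = 21.25.
Check (4, 0): distance² to centre = 1.25 ≤ 21.25, so it lies inside.
All remaining points lie in this disk, and no smaller disk contains both endpoints, so this is the minimum enclosing circle.
The points at distance exactly r from the centre are (4, 4), (6, -5) — 2 points.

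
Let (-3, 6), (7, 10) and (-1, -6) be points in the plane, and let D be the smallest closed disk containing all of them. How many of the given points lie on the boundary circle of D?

2

Call the three points A, B, C in the order given.
Side lengths²: AB² = 116, AC² = 148, BC² = 320.
Since BC² = 320 ≥ 148 + 116 = 264, the angle opposite BC is not acute, so the smallest enclosing circle has BC as diameter.
Centre = midpoint of BC = (3, 2), r² = 320/4 = 80.
The points at distance exactly r from the centre are (7, 10), (-1, -6) — 2 points.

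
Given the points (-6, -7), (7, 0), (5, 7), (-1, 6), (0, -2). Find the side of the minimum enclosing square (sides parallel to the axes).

14

The bounding box has width 13 and height 14.
An axis-aligned square enclosing the set must have side ≥ max(width, height).
So the minimum side is max(13, 14) = 14.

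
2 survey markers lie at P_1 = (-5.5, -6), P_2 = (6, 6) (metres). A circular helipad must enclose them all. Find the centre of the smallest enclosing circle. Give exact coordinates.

The smallest circle enclosing two points has them as diameter endpoints.
Centre = midpoint = (0.25, 0); r² = |P_1P_2|²/4 = 276.25/4 = 69.0625.
Centre = (0.25, 0).

(0.25, 0)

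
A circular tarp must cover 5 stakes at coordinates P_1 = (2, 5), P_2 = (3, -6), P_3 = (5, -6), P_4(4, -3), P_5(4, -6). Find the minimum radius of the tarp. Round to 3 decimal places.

By Welzl's lemma the MEC is supported by two points (diametrically opposite) or three points (on a circumcircle).
The farthest pair is P_1–P_3 with squared distance 130. The circle on this segment as diameter has centre (3.5, -0.5) and r² = 130/4 = 32.5.
Check P_2: distance² to centre = 30.5 ≤ 32.5, so it lies inside.
All remaining points lie in this disk, and no smaller disk contains both endpoints, so this is the minimum enclosing circle.
r = √(32.5) ≈ 5.701.

5.701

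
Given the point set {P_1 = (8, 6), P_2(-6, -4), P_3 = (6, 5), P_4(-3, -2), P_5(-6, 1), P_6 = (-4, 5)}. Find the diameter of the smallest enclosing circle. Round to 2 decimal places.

The minimum enclosing circle of a finite set is fixed by two of the points (as a diameter) or three (as a circumcircle).
The farthest pair is P_1–P_2 with squared distance 296. The circle on this segment as diameter has centre (1, 1) and r² = 296/4 = 74.
Check P_3: distance² to centre = 41 ≤ 74, so it lies inside.
All remaining points lie in this disk, and no smaller disk contains both endpoints, so this is the minimum enclosing circle.
Diameter = 2r = 2√74 ≈ 17.20.

17.20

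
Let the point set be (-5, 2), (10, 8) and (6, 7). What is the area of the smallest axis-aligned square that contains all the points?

225

The bounding box has width 15 and height 6.
An axis-aligned square enclosing the set must have side ≥ max(width, height).
So the minimum side is max(15, 6) = 15.
Area = 15² = 225.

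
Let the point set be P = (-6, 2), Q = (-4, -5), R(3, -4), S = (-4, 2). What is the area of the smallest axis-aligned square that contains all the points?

The bounding box has width 9 and height 7.
An axis-aligned square enclosing the set must have side ≥ max(width, height).
So the minimum side is max(9, 7) = 9.
Area = 9² = 81.

81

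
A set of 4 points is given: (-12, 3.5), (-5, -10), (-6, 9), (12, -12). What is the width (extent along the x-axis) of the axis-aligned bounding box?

24

max x = 12, min x = -12, so width = 24.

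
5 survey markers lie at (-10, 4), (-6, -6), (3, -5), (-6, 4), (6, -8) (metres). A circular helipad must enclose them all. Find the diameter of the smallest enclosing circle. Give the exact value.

The farthest pair is (-10, 4)–(6, -8) with squared distance 400. The circle on this segment as diameter has centre (-2, -2) and r² = 400/4 = 100.
Check (-6, -6): distance² to centre = 32 ≤ 100, so it lies inside.
All remaining points lie in this disk, and no smaller disk contains both endpoints, so this is the minimum enclosing circle.
Diameter = 2r = 2√100 = 20.

20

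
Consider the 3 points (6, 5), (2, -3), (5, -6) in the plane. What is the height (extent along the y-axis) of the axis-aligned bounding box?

11

max y = 5, min y = -6, so height = 11.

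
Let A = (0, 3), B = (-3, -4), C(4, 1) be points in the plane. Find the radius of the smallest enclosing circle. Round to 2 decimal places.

4.31

Side lengths²: AB² = 58, AC² = 20, BC² = 74.
Since BC² = 74 < 58 + 20 = 78, the triangle is acute, so the smallest enclosing circle is the circumcircle.
Circumcentre = (6/17, -22/17), r² = 5365/289.
r = √(5365/289) ≈ 4.31.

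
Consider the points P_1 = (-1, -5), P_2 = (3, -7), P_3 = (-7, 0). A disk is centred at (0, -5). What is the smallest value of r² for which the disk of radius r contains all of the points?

74

The required radius is the distance from (0, -5) to the farthest point.
Squared distances: 1, 13, 74.
Maximum is 74, attained at P_3.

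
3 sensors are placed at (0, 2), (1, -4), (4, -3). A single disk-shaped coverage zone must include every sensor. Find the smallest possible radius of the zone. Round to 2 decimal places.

3.24

Call the three points A, B, C in the order given.
Side lengths²: AB² = 37, AC² = 41, BC² = 10.
Since AC² = 41 < 37 + 10 = 47, the triangle is acute, so the smallest enclosing circle is the circumcircle.
Circumcentre = (61/38, -31/38), r² = 7585/722.
r = √(7585/722) ≈ 3.24.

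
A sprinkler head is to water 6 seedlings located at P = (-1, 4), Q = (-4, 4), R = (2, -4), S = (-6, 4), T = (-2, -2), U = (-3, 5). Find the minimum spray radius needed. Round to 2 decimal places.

The farthest pair is R–S with squared distance 128. The circle on this segment as diameter has centre (-2, 0) and r² = 128/4 = 32.
Check P: distance² to centre = 17 ≤ 32, so it lies inside.
All remaining points lie in this disk, and no smaller disk contains both endpoints, so this is the minimum enclosing circle.
r = √32 ≈ 5.66.

5.66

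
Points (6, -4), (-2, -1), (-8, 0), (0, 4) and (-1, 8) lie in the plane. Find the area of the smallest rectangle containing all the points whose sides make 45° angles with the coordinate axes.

In coordinates u = x + y, v = x − y the rectangle is axis-aligned; the map (x,y)→(u,v) scales areas by 2.
u-values: 2, -3, -8, 4, 7; range = 7 − (-8) = 15.
v-values: 10, -1, -8, -4, -9; range = 10 − (-9) = 19.
Area = (15 × 19) / 2 = 142.5.

142.5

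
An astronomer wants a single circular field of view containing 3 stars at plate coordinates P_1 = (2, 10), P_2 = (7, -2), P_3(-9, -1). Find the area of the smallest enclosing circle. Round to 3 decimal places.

236.071

Side lengths²: P_1P_2² = 169, P_1P_3² = 242, P_2P_3² = 257.
Since P_2P_3² = 257 < 242 + 169 = 411, the triangle is acute, so the smallest enclosing circle is the circumcircle.
Circumcentre = (-27/34, 61/34), r² = 43433/578.
Area = π·r² = π·43433/578 ≈ 236.071.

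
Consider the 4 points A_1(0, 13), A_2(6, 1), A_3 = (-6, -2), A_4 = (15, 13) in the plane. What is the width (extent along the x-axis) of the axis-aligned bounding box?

max x = 15, min x = -6, so width = 21.

21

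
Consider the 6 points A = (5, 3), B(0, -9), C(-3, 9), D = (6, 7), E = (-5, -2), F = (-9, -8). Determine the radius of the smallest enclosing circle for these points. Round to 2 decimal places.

The farthest pair is D–F with squared distance 450. The circle on this segment as diameter has centre (-1.5, -0.5) and r² = 450/4 = 112.5.
Check A: distance² to centre = 54.5 ≤ 112.5, so it lies inside.
All remaining points lie in this disk, and no smaller disk contains both endpoints, so this is the minimum enclosing circle.
r = √(112.5) ≈ 10.61.

10.61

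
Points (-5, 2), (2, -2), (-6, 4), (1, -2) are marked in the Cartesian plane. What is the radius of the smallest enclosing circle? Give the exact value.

5

By Welzl's lemma the MEC is supported by two points (diametrically opposite) or three points (on a circumcircle).
The farthest pair is (2, -2)–(-6, 4) with squared distance 100. The circle on this segment as diameter has centre (-2, 1) and r² = 100/4 = 25.
Check (-5, 2): distance² to centre = 10 ≤ 25, so it lies inside.
All remaining points lie in this disk, and no smaller disk contains both endpoints, so this is the minimum enclosing circle.
r = √25 = 5.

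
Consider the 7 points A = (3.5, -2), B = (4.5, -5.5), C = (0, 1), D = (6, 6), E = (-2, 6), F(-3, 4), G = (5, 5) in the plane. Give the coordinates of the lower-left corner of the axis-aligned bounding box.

(-3, -5.5)

x-range [-3, 6], y-range [-5.5, 6].
The lower-left corner is (-3, -5.5).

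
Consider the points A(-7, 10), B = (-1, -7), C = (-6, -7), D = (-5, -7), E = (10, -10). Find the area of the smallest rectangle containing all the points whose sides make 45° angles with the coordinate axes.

In coordinates u = x + y, v = x − y the rectangle is axis-aligned; the map (x,y)→(u,v) scales areas by 2.
u-values: 3, -8, -13, -12, 0; range = 3 − (-13) = 16.
v-values: -17, 6, 1, 2, 20; range = 20 − (-17) = 37.
Area = (16 × 37) / 2 = 296.

296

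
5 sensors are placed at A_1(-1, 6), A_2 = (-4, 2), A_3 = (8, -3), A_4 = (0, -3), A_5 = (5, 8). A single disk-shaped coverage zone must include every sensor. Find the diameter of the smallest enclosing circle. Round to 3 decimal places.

The minimum enclosing circle of a finite set is fixed by two of the points (as a diameter) or three (as a circumcircle).
The minimum enclosing circle is determined by three boundary points: A_2, A_3, A_5.
Their circumcentre is (17/6, 1.5) with r² = 845/18.
The farthest remaining point A_1 is at distance² 629/18 ≤ 845/18.
Diameter = 2r = 2√(845/18) ≈ 13.703.

13.703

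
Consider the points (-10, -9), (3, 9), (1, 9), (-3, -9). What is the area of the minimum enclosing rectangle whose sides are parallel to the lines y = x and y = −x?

217

In coordinates u = x + y, v = x − y the rectangle is axis-aligned; the map (x,y)→(u,v) scales areas by 2.
u-values: -19, 12, 10, -12; range = 12 − (-19) = 31.
v-values: -1, -6, -8, 6; range = 6 − (-8) = 14.
Area = (31 × 14) / 2 = 217.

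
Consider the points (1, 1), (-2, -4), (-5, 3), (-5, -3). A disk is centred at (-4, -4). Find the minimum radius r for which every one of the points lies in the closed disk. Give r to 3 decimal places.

The required radius is the distance from (-4, -4) to the farthest point.
Squared distances: 50, 4, 50, 2.
Maximum is 50, attained at (1, 1).
r = √50 ≈ 7.071.

7.071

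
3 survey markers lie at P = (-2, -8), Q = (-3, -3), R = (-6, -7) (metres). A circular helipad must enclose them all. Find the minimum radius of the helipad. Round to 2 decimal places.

2.77

Side lengths²: PQ² = 26, PR² = 17, QR² = 25.
Since PQ² = 26 < 25 + 17 = 42, the triangle is acute, so the smallest enclosing circle is the circumcircle.
Circumcentre = (-135/38, -217/38), r² = 5525/722.
r = √(5525/722) ≈ 2.77.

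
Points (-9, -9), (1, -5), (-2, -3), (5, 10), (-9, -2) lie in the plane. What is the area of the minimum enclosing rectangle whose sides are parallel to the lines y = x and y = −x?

In coordinates u = x + y, v = x − y the rectangle is axis-aligned; the map (x,y)→(u,v) scales areas by 2.
u-values: -18, -4, -5, 15, -11; range = 15 − (-18) = 33.
v-values: 0, 6, 1, -5, -7; range = 6 − (-7) = 13.
Area = (33 × 13) / 2 = 214.5.

214.5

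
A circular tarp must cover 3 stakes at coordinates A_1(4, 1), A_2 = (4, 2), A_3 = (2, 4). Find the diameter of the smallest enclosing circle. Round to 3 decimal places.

3.606

Side lengths²: A_1A_2² = 1, A_1A_3² = 13, A_2A_3² = 8.
Since A_1A_3² = 13 ≥ 8 + 1 = 9, the angle opposite A_1A_3 is not acute, so the smallest enclosing circle has A_1A_3 as diameter.
Centre = midpoint of A_1A_3 = (3, 2.5), r² = 13/4 = 3.25.
Diameter = 2r = 2√(3.25) ≈ 3.606.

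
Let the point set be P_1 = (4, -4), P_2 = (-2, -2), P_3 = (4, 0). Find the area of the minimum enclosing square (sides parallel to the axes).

The bounding box has width 6 and height 4.
An axis-aligned square enclosing the set must have side ≥ max(width, height).
So the minimum side is max(6, 4) = 6.
Area = 6² = 36.

36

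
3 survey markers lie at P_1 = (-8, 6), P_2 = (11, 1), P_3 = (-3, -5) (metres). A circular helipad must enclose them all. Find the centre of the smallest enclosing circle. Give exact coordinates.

(1.5, 3.5)

Side lengths²: P_1P_2² = 386, P_1P_3² = 146, P_2P_3² = 232.
Since P_1P_2² = 386 ≥ 232 + 146 = 378, the angle opposite P_1P_2 is not acute, so the smallest enclosing circle has P_1P_2 as diameter.
Centre = midpoint of P_1P_2 = (1.5, 3.5), r² = 386/4 = 96.5.
Centre = (1.5, 3.5).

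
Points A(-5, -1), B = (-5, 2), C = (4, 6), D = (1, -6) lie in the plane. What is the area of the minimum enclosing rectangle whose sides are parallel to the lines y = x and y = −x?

112

In coordinates u = x + y, v = x − y the rectangle is axis-aligned; the map (x,y)→(u,v) scales areas by 2.
u-values: -6, -3, 10, -5; range = 10 − (-6) = 16.
v-values: -4, -7, -2, 7; range = 7 − (-7) = 14.
Area = (16 × 14) / 2 = 112.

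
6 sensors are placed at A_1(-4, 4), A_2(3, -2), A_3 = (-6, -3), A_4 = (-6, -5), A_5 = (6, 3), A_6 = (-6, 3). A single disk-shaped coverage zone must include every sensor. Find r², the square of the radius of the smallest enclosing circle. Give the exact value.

52

The minimum enclosing circle of a finite set is fixed by two of the points (as a diameter) or three (as a circumcircle).
The farthest pair is A_4–A_5 with squared distance 208. The circle on this segment as diameter has centre (0, -1) and r² = 208/4 = 52.
Check A_1: distance² to centre = 41 ≤ 52, so it lies inside.
All remaining points lie in this disk, and no smaller disk contains both endpoints, so this is the minimum enclosing circle.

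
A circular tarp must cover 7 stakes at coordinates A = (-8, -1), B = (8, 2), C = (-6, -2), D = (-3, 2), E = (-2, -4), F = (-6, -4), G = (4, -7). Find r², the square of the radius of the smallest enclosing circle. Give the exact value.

128525/1936

The minimum enclosing circle is determined by three boundary points: A, B, G.
Their circumcentre is (3/44, 3/22) with r² = 128525/1936.
The farthest remaining point F is at distance² 104413/1936 ≤ 128525/1936.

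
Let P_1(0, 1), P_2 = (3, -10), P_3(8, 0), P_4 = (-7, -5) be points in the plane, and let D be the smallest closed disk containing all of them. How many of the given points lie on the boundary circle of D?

3

The minimum enclosing circle of a finite set is fixed by two of the points (as a diameter) or three (as a circumcircle).
The farthest pair is P_3–P_4 with squared distance 250. The circle on this segment as diameter has centre (0.5, -2.5) and r² = 250/4 = 62.5.
Check P_1: distance² to centre = 12.5 ≤ 62.5, so it lies inside.
All remaining points lie in this disk, and no smaller disk contains both endpoints, so this is the minimum enclosing circle.
The points at distance exactly r from the centre are P_2, P_3, P_4 — 3 points.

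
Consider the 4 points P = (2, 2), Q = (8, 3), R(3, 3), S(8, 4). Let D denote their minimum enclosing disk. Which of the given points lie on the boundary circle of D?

By Welzl's lemma the MEC is supported by two points (diametrically opposite) or three points (on a circumcircle).
The farthest pair is P–S with squared distance 40. The circle on this segment as diameter has centre (5, 3) and r² = 40/4 = 10.
Check Q: distance² to centre = 9 ≤ 10, so it lies inside.
All remaining points lie in this disk, and no smaller disk contains both endpoints, so this is the minimum enclosing circle.
The points at distance exactly r from the centre are P, S — 2 points.

P, S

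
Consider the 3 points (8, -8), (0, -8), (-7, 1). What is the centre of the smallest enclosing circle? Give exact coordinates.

Call the three points A, B, C in the order given.
Side lengths²: AB² = 64, AC² = 306, BC² = 130.
Since AC² = 306 ≥ 130 + 64 = 194, the angle opposite AC is not acute, so the smallest enclosing circle has AC as diameter.
Centre = midpoint of AC = (0.5, -3.5), r² = 306/4 = 76.5.
Centre = (0.5, -3.5).

(0.5, -3.5)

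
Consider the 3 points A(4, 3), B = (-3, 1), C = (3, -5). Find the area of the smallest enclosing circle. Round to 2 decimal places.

Side lengths²: AB² = 53, AC² = 65, BC² = 72.
Since BC² = 72 < 65 + 53 = 118, the triangle is acute, so the smallest enclosing circle is the circumcircle.
Circumcentre = (23/18, -13/18), r² = 3445/162.
Area = π·r² = π·3445/162 ≈ 66.81.

66.81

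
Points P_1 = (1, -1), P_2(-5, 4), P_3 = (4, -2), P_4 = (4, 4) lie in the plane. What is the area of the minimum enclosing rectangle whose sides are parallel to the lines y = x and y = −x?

67.5

In coordinates u = x + y, v = x − y the rectangle is axis-aligned; the map (x,y)→(u,v) scales areas by 2.
u-values: 0, -1, 2, 8; range = 8 − (-1) = 9.
v-values: 2, -9, 6, 0; range = 6 − (-9) = 15.
Area = (9 × 15) / 2 = 67.5.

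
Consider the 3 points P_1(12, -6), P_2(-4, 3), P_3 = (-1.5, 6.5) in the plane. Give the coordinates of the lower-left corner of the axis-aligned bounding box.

x-range [-4, 12], y-range [-6, 6.5].
The lower-left corner is (-4, -6).

(-4, -6)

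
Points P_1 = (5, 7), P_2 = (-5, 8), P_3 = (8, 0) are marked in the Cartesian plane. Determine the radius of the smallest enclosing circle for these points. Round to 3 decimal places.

Side lengths²: P_1P_2² = 101, P_1P_3² = 58, P_2P_3² = 233.
Since P_2P_3² = 233 ≥ 101 + 58 = 159, the angle opposite P_2P_3 is not acute, so the smallest enclosing circle has P_2P_3 as diameter.
Centre = midpoint of P_2P_3 = (1.5, 4), r² = 233/4 = 58.25.
r = √(58.25) ≈ 7.632.

7.632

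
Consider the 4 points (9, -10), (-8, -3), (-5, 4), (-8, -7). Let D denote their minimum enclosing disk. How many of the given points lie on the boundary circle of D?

By Welzl's lemma the MEC is supported by two points (diametrically opposite) or three points (on a circumcircle).
The minimum enclosing circle is determined by three boundary points: (9, -10), (-5, 4), (-8, -7).
Their circumcentre is (19/14, -51/14) with r² = 9685/98.
The farthest remaining point (-8, -3) is at distance² 8621/98 ≤ 9685/98.
The points at distance exactly r from the centre are (9, -10), (-5, 4), (-8, -7) — 3 points.

3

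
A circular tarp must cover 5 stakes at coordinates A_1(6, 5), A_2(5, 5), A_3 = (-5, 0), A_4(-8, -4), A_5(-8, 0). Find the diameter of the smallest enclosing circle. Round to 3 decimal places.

16.643

The farthest pair is A_1–A_4 with squared distance 277. The circle on this segment as diameter has centre (-1, 0.5) and r² = 277/4 = 69.25.
Check A_2: distance² to centre = 56.25 ≤ 69.25, so it lies inside.
All remaining points lie in this disk, and no smaller disk contains both endpoints, so this is the minimum enclosing circle.
Diameter = 2r = 2√(69.25) ≈ 16.643.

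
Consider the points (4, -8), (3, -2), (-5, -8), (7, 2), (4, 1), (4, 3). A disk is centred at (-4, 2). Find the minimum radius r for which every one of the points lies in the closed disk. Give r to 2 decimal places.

12.81

The required radius is the distance from (-4, 2) to the farthest point.
Squared distances: 164, 65, 101, 121, 65, 65.
Maximum is 164, attained at (4, -8).
r = √164 ≈ 12.81.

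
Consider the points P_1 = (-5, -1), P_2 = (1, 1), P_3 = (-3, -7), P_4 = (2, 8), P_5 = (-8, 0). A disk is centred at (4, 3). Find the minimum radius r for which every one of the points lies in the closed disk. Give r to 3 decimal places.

12.369

The required radius is the distance from (4, 3) to the farthest point.
Squared distances: 97, 13, 149, 29, 153.
Maximum is 153, attained at P_5.
r = √153 ≈ 12.369.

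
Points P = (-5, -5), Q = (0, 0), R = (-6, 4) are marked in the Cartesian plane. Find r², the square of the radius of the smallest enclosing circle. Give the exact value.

21.32

Side lengths²: PQ² = 50, PR² = 82, QR² = 52.
Since PR² = 82 < 52 + 50 = 102, the triangle is acute, so the smallest enclosing circle is the circumcircle.
Circumcentre = (-4.6, -0.4), r² = 21.32.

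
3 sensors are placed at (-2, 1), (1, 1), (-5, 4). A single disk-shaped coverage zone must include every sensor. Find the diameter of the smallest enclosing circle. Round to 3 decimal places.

6.708

Call the three points A, B, C in the order given.
Side lengths²: AB² = 9, AC² = 18, BC² = 45.
Since BC² = 45 ≥ 18 + 9 = 27, the angle opposite BC is not acute, so the smallest enclosing circle has BC as diameter.
Centre = midpoint of BC = (-2, 2.5), r² = 45/4 = 11.25.
Diameter = 2r = 2√(11.25) ≈ 6.708.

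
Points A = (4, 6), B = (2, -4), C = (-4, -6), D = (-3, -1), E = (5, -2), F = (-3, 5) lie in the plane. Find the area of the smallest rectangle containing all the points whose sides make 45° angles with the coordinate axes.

In coordinates u = x + y, v = x − y the rectangle is axis-aligned; the map (x,y)→(u,v) scales areas by 2.
u-values: 10, -2, -10, -4, 3, 2; range = 10 − (-10) = 20.
v-values: -2, 6, 2, -2, 7, -8; range = 7 − (-8) = 15.
Area = (20 × 15) / 2 = 150.

150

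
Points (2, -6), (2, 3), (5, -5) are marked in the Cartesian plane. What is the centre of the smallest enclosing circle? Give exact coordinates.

(13/6, -1.5)

Call the three points A, B, C in the order given.
Side lengths²: AB² = 81, AC² = 10, BC² = 73.
Since AB² = 81 < 73 + 10 = 83, the triangle is acute, so the smallest enclosing circle is the circumcircle.
Circumcentre = (13/6, -1.5), r² = 365/18.
Centre = (13/6, -1.5).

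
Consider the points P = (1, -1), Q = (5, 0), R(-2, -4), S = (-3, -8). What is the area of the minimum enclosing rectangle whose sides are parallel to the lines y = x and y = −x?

24

In coordinates u = x + y, v = x − y the rectangle is axis-aligned; the map (x,y)→(u,v) scales areas by 2.
u-values: 0, 5, -6, -11; range = 5 − (-11) = 16.
v-values: 2, 5, 2, 5; range = 5 − 2 = 3.
Area = (16 × 3) / 2 = 24.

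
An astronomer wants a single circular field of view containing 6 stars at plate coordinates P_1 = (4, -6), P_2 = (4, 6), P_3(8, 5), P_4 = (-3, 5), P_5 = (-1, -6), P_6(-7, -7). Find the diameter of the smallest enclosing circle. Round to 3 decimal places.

The farthest pair is P_3–P_6 with squared distance 369. The circle on this segment as diameter has centre (0.5, -1) and r² = 369/4 = 92.25.
Check P_1: distance² to centre = 37.25 ≤ 92.25, so it lies inside.
All remaining points lie in this disk, and no smaller disk contains both endpoints, so this is the minimum enclosing circle.
Diameter = 2r = 2√(92.25) ≈ 19.209.

19.209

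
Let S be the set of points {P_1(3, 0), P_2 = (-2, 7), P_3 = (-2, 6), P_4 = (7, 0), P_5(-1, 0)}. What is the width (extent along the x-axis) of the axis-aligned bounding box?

9

max x = 7, min x = -2, so width = 9.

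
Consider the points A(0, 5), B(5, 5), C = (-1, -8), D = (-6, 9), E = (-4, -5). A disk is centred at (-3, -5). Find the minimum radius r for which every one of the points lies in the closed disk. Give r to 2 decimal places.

14.32

The required radius is the distance from (-3, -5) to the farthest point.
Squared distances: 109, 164, 13, 205, 1.
Maximum is 205, attained at D.
r = √205 ≈ 14.32.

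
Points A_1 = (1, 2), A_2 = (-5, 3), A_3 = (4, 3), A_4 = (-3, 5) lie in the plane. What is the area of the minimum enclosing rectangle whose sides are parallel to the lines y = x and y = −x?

40.5

In coordinates u = x + y, v = x − y the rectangle is axis-aligned; the map (x,y)→(u,v) scales areas by 2.
u-values: 3, -2, 7, 2; range = 7 − (-2) = 9.
v-values: -1, -8, 1, -8; range = 1 − (-8) = 9.
Area = (9 × 9) / 2 = 40.5.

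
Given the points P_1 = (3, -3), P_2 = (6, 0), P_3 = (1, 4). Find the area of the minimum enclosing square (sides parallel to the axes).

49

The bounding box has width 5 and height 7.
An axis-aligned square enclosing the set must have side ≥ max(width, height).
So the minimum side is max(5, 7) = 7.
Area = 7² = 49.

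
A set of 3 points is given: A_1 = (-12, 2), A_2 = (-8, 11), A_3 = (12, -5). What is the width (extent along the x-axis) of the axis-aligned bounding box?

24

max x = 12, min x = -12, so width = 24.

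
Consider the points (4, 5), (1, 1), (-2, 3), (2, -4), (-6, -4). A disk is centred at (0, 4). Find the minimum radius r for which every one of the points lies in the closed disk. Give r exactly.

The required radius is the distance from (0, 4) to the farthest point.
Squared distances: 17, 10, 5, 68, 100.
Maximum is 100, attained at (-6, -4).
r = √100 = 10.

10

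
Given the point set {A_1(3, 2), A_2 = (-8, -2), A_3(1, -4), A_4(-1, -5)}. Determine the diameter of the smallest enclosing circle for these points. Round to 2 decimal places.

11.70

The minimum enclosing circle of a finite set is fixed by two of the points (as a diameter) or three (as a circumcircle).
The farthest pair is A_1–A_2 with squared distance 137. The circle on this segment as diameter has centre (-2.5, 0) and r² = 137/4 = 34.25.
Check A_3: distance² to centre = 28.25 ≤ 34.25, so it lies inside.
All remaining points lie in this disk, and no smaller disk contains both endpoints, so this is the minimum enclosing circle.
Diameter = 2r = 2√(34.25) ≈ 11.70.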